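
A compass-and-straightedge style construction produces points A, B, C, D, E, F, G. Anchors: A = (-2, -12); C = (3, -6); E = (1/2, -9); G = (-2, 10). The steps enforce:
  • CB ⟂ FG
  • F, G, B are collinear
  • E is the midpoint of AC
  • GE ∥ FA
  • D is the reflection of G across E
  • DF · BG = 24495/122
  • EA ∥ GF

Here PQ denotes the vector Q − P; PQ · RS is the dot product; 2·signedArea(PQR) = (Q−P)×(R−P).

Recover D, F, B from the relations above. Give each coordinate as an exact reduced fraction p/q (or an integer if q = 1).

1. D_x = 3  [D is the reflection of G across E]
2. D_y = -28  [D is the reflection of G across E]
   → D = (3, -28)
3. F_x = -9/2  [GE ∥ FA ∩ EA ∥ GF]
4. F_y = 7  [GE ∥ FA ∩ EA ∥ GF]
   → F = (-9/2, 7)
5. B_x = -477/61  [F, G, B are collinear ∩ CB ⟂ FG]
6. B_y = 184/61  [F, G, B are collinear ∩ CB ⟂ FG]
   → B = (-477/61, 184/61)

B = (-477/61, 184/61)
D = (3, -28)
F = (-9/2, 7)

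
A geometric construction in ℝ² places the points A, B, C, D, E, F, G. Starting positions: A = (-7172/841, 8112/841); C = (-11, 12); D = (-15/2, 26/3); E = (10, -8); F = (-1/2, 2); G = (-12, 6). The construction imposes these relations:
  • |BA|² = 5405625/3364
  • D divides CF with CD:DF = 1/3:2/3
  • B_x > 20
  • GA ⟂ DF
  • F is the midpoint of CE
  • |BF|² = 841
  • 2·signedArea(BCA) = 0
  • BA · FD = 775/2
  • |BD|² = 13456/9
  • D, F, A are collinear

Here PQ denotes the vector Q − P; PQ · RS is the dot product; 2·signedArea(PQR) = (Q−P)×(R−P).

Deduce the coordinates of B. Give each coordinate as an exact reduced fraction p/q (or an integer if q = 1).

B = (41/2, -18)

1. B_x = 41/2  [2·signedArea(BCA) = 0 ∩ BA · FD = 775/2]
2. B_y = -18  [2·signedArea(BCA) = 0 ∩ BA · FD = 775/2]
   → B = (41/2, -18)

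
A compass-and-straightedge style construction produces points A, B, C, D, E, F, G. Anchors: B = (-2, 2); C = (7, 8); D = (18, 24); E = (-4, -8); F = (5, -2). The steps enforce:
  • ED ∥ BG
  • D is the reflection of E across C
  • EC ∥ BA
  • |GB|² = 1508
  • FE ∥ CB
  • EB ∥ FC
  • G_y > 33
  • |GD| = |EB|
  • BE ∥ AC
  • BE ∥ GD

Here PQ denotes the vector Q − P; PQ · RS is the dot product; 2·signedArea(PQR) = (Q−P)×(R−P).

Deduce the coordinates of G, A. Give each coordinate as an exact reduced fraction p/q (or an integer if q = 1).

A = (9, 18)
G = (20, 34)

1. G_x = 20  [BE ∥ GD ∩ ED ∥ BG]
2. G_y = 34  [BE ∥ GD ∩ ED ∥ BG]
   → G = (20, 34)
3. A_x = 9  [BE ∥ AC ∩ EC ∥ BA]
4. A_y = 18  [BE ∥ AC ∩ EC ∥ BA]
   → A = (9, 18)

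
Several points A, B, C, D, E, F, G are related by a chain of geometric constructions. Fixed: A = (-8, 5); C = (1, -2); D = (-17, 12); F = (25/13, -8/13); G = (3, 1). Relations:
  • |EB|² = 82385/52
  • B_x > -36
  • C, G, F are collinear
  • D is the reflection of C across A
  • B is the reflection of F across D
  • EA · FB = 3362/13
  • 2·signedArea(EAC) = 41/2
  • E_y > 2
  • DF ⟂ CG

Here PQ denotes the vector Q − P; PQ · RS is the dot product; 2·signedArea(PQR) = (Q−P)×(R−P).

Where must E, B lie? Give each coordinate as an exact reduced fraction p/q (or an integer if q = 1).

1. B_x = -467/13  [B is the reflection of F across D]
2. B_y = 320/13  [B is the reflection of F across D]
   → B = (-467/13, 320/13)
3. E_x = -5/2  [2·signedArea(EAC) = 41/2 ∩ EA · FB = 3362/13]
4. E_y = 3  [2·signedArea(EAC) = 41/2 ∩ EA · FB = 3362/13]
   → E = (-5/2, 3)

B = (-467/13, 320/13)
E = (-5/2, 3)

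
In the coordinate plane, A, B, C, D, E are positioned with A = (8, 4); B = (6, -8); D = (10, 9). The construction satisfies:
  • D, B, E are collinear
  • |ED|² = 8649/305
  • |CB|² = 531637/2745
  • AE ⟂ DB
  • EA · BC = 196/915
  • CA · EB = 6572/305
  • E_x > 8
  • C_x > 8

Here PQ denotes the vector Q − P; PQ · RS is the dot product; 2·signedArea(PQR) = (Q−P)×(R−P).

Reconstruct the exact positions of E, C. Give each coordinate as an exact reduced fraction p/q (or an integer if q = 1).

1. E_x = 2678/305  [D, B, E are collinear ∩ AE ⟂ DB]
2. E_y = 1164/305  [D, B, E are collinear ∩ AE ⟂ DB]
   → E = (2678/305, 1164/305)
3. C_x = 8168/915  [CA · EB = 6572/305 ∩ EA · BC = 196/915]
4. C_y = 5129/915  [CA · EB = 6572/305 ∩ EA · BC = 196/915]
   → C = (8168/915, 5129/915)

C = (8168/915, 5129/915)
E = (2678/305, 1164/305)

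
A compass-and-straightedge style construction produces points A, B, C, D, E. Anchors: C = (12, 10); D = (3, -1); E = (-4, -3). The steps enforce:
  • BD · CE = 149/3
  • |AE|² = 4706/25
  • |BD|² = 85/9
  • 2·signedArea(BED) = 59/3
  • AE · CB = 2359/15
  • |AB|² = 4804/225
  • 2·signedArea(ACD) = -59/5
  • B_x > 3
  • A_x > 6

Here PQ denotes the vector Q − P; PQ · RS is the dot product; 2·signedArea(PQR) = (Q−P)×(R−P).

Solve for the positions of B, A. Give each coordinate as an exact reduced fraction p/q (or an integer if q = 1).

A = (7, 26/5)
B = (11/3, 2)

1. B_x = 11/3  [BD · CE = 149/3 ∩ 2·signedArea(BED) = 59/3]
2. B_y = 2  [BD · CE = 149/3 ∩ 2·signedArea(BED) = 59/3]
   → B = (11/3, 2)
3. A_x = 7  [AE · CB = 2359/15 ∩ 2·signedArea(ACD) = -59/5]
4. A_y = 26/5  [AE · CB = 2359/15 ∩ 2·signedArea(ACD) = -59/5]
   → A = (7, 26/5)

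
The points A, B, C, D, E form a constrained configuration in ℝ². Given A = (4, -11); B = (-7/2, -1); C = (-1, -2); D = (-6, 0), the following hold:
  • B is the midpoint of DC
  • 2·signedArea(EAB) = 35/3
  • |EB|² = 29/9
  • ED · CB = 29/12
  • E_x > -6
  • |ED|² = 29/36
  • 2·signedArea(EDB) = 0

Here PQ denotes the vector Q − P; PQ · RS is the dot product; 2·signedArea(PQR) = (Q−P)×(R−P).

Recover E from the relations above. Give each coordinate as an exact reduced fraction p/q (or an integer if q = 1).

1. E_x = -31/6  [2·signedArea(EDB) = 0 ∩ 2·signedArea(EAB) = 35/3]
2. E_y = -1/3  [2·signedArea(EDB) = 0 ∩ 2·signedArea(EAB) = 35/3]
   → E = (-31/6, -1/3)

E = (-31/6, -1/3)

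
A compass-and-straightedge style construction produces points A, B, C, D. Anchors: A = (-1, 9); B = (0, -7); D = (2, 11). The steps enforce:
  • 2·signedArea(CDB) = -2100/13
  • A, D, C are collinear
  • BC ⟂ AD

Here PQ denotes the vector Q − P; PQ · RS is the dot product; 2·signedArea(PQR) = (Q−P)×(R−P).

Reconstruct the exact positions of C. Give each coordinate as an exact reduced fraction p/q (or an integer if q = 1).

C = (-100/13, 59/13)

1. C_x = -100/13  [A, D, C are collinear ∩ BC ⟂ AD]
2. C_y = 59/13  [A, D, C are collinear ∩ BC ⟂ AD]
   → C = (-100/13, 59/13)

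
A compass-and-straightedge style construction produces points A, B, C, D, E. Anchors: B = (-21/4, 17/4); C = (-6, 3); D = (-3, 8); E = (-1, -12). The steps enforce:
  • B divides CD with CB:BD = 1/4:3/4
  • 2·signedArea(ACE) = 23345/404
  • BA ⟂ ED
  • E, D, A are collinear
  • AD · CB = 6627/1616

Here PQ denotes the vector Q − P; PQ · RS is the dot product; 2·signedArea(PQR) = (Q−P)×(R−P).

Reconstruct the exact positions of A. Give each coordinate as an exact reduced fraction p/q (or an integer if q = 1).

1. A_x = -1071/404  [E, D, A are collinear ∩ BA ⟂ ED]
2. A_y = 911/202  [E, D, A are collinear ∩ BA ⟂ ED]
   → A = (-1071/404, 911/202)

A = (-1071/404, 911/202)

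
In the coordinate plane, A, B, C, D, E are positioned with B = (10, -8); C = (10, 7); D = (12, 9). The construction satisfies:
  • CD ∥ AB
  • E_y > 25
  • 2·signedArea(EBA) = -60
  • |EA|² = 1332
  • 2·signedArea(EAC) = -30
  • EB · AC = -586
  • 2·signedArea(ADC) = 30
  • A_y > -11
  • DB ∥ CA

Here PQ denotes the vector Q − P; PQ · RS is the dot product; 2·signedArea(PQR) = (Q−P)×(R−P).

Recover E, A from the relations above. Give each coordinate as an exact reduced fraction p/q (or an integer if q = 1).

A = (8, -10)
E = (14, 26)

1. A_x = 8  [CD ∥ AB ∩ DB ∥ CA]
2. A_y = -10  [CD ∥ AB ∩ DB ∥ CA]
   → A = (8, -10)
3. E_x = 14  [2·signedArea(EBA) = -60 ∩ 2·signedArea(EAC) = -30]
4. E_y = 26  [2·signedArea(EBA) = -60 ∩ 2·signedArea(EAC) = -30]
   → E = (14, 26)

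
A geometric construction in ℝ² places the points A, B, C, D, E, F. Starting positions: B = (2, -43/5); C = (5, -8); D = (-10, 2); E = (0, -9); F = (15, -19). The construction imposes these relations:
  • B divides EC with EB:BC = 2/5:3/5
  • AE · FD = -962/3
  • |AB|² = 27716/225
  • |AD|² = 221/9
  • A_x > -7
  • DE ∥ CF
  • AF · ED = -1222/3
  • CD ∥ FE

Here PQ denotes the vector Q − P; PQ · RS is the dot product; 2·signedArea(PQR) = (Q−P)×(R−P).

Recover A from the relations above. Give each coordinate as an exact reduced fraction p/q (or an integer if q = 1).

1. A_x = -20/3  [AE · FD = -962/3 ∩ AF · ED = -1222/3]
2. A_y = -5/3  [AE · FD = -962/3 ∩ AF · ED = -1222/3]
   → A = (-20/3, -5/3)

A = (-20/3, -5/3)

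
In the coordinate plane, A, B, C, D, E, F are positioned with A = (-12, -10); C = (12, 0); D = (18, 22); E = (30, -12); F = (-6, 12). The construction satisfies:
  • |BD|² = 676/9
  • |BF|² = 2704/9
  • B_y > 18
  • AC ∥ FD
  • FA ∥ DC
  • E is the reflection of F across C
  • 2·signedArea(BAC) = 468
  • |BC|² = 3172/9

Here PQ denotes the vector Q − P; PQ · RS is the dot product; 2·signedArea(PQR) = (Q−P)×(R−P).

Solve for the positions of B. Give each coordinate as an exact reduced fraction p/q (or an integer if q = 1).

B = (10, 56/3)

1. B_x = 10  [line -10·x + 24·y + -348 = 0 ∩ |BC|² = 3172/9]
2. B_y = 56/3  [line -10·x + 24·y + -348 = 0 ∩ |BC|² = 3172/9]
   → B = (10, 56/3)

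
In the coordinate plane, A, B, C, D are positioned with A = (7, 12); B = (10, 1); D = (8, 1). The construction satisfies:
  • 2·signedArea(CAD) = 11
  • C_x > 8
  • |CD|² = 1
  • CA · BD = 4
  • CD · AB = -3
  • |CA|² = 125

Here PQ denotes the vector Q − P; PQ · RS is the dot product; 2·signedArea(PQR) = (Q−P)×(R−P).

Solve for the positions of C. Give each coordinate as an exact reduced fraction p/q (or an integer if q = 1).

1. C_x = 9  [CA · BD = 4 ∩ 2·signedArea(CAD) = 11]
2. C_y = 1  [CA · BD = 4 ∩ 2·signedArea(CAD) = 11]
   → C = (9, 1)

C = (9, 1)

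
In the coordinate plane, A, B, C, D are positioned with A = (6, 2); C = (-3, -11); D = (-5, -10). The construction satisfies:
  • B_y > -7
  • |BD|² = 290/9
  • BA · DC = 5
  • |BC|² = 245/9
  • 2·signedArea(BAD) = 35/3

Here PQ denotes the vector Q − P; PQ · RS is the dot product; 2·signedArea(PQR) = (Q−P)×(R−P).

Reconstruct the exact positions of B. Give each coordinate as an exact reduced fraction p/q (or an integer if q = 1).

B = (-2/3, -19/3)

1. B_x = -2/3  [BA · DC = 5 ∩ 2·signedArea(BAD) = 35/3]
2. B_y = -19/3  [BA · DC = 5 ∩ 2·signedArea(BAD) = 35/3]
   → B = (-2/3, -19/3)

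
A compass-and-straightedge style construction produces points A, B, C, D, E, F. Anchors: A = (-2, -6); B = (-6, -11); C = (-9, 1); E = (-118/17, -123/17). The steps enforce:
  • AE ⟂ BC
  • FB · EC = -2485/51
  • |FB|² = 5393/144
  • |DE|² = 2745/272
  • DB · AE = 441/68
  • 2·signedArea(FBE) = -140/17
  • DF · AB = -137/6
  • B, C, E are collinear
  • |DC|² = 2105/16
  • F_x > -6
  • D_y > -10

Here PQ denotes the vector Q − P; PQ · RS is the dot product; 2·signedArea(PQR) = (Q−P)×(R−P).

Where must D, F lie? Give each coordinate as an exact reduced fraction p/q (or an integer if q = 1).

1. F_x = -16/3  [FB · EC = -2485/51 ∩ 2·signedArea(FBE) = -140/17]
2. F_y = -59/12  [FB · EC = -2485/51 ∩ 2·signedArea(FBE) = -140/17]
   → F = (-16/3, -59/12)
3. D_x = -5  [DF · AB = -137/6 ∩ DB · AE = 441/68]
4. D_y = -39/4  [DF · AB = -137/6 ∩ DB · AE = 441/68]
   → D = (-5, -39/4)

D = (-5, -39/4)
F = (-16/3, -59/12)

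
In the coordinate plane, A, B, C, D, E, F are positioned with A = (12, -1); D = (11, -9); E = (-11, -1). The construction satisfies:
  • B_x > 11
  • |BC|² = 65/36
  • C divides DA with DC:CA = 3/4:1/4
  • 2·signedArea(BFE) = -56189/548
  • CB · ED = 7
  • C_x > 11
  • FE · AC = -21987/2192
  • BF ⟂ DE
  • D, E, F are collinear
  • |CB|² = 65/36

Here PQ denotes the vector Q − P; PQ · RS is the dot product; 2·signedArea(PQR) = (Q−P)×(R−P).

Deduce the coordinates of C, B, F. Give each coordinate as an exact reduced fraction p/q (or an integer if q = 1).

1. C_x = 47/4  [C divides DA with DC:CA = 3/4:1/4]
2. C_y = -3  [C divides DA with DC:CA = 3/4:1/4]
   → C = (47/4, -3)
3. F_x = 5489/548  [D, E, F are collinear ∩ FE · AC = -21987/2192]
4. F_y = -1184/137  [D, E, F are collinear ∩ FE · AC = -21987/2192]
   → F = (5489/548, -1184/137)
5. B_x = 139/12  [2·signedArea(BFE) = -56189/548 ∩ BF ⟂ DE]
6. B_y = -13/3  [2·signedArea(BFE) = -56189/548 ∩ BF ⟂ DE]
   → B = (139/12, -13/3)

B = (139/12, -13/3)
C = (47/4, -3)
F = (5489/548, -1184/137)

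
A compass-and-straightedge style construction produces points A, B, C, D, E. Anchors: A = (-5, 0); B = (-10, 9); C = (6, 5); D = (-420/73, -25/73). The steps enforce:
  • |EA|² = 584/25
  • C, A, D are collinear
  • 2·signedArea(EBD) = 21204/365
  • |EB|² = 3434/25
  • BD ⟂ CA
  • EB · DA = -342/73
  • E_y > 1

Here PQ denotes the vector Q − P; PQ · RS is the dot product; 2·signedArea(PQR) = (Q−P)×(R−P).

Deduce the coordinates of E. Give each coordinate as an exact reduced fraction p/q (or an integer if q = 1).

1. E_x = -3/5  [line 682/73·x + 310/73·y + -1054/365 = 0 ∩ |EA|² = 584/25]
2. E_y = 2  [line 682/73·x + 310/73·y + -1054/365 = 0 ∩ |EA|² = 584/25]
   → E = (-3/5, 2)

E = (-3/5, 2)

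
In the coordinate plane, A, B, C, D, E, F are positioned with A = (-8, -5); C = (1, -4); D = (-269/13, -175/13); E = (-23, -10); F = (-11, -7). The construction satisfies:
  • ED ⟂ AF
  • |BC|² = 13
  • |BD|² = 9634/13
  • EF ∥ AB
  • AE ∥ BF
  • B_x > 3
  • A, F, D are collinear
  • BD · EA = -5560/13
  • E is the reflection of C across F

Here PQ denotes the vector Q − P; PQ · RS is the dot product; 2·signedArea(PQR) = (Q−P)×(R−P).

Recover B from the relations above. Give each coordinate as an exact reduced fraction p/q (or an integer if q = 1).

B = (4, -2)

1. B_x = 4  [AE ∥ BF ∩ EF ∥ AB]
2. B_y = -2  [AE ∥ BF ∩ EF ∥ AB]
   → B = (4, -2)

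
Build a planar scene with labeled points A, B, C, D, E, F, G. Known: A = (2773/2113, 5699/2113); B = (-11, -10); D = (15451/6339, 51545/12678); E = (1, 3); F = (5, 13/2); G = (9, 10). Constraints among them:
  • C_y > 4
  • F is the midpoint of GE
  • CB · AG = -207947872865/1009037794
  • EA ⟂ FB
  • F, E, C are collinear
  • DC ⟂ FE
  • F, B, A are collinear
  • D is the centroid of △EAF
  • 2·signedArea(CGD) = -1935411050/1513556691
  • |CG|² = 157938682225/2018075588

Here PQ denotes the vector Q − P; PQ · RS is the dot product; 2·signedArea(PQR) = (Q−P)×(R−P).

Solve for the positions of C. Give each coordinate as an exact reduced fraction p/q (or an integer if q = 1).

C = (559261/238769, 1993475/477538)

1. C_x = 559261/238769  [F, E, C are collinear ∩ DC ⟂ FE]
2. C_y = 1993475/477538  [F, E, C are collinear ∩ DC ⟂ FE]
   → C = (559261/238769, 1993475/477538)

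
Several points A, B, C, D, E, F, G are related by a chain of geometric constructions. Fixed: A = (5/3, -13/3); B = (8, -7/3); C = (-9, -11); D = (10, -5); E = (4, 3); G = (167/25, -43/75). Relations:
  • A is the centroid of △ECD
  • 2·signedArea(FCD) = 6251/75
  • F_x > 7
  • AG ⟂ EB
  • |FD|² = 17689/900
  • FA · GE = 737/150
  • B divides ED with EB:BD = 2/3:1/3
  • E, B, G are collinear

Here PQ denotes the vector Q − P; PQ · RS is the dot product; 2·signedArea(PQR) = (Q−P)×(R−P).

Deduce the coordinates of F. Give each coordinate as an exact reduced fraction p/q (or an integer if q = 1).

1. F_x = 367/50  [2·signedArea(FCD) = 6251/75 ∩ FA · GE = 737/150]
2. F_y = -109/75  [2·signedArea(FCD) = 6251/75 ∩ FA · GE = 737/150]
   → F = (367/50, -109/75)

F = (367/50, -109/75)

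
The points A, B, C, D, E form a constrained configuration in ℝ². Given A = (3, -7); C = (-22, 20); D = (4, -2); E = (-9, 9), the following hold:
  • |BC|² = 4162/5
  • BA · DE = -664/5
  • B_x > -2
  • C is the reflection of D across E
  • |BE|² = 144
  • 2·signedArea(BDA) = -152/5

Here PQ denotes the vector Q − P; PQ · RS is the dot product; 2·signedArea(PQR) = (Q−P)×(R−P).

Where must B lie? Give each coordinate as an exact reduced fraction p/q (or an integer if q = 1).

B = (-9/5, -3/5)

1. B_x = -9/5  [2·signedArea(BDA) = -152/5 ∩ BA · DE = -664/5]
2. B_y = -3/5  [2·signedArea(BDA) = -152/5 ∩ BA · DE = -664/5]
   → B = (-9/5, -3/5)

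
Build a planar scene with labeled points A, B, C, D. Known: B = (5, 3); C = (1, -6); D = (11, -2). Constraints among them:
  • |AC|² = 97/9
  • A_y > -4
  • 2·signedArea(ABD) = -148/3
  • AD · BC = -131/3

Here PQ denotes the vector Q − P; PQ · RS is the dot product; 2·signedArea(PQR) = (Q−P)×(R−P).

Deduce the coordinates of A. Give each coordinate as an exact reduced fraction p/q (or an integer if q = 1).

A = (7/3, -3)

1. A_x = 7/3  [2·signedArea(ABD) = -148/3 ∩ AD · BC = -131/3]
2. A_y = -3  [2·signedArea(ABD) = -148/3 ∩ AD · BC = -131/3]
   → A = (7/3, -3)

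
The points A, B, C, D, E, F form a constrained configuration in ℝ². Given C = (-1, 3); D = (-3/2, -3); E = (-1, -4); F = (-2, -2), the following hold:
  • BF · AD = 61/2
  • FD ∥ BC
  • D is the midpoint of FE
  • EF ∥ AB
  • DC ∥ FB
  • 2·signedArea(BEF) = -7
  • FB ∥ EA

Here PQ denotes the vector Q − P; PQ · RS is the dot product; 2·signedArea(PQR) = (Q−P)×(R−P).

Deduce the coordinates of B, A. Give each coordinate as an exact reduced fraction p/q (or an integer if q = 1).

A = (-1/2, 2)
B = (-3/2, 4)

1. B_x = -3/2  [FD ∥ BC ∩ DC ∥ FB]
2. B_y = 4  [FD ∥ BC ∩ DC ∥ FB]
   → B = (-3/2, 4)
3. A_x = -1/2  [EF ∥ AB ∩ FB ∥ EA]
4. A_y = 2  [EF ∥ AB ∩ FB ∥ EA]
   → A = (-1/2, 2)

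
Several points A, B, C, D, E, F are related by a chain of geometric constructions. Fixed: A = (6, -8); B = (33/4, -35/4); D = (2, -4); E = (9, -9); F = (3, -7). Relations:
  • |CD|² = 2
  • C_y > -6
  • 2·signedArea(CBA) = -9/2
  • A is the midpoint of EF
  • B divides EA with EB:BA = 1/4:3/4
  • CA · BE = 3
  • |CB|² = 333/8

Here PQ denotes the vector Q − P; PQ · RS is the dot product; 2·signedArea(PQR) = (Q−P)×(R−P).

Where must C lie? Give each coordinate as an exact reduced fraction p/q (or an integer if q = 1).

1. C_x = 3  [2·signedArea(CBA) = -9/2 ∩ CA · BE = 3]
2. C_y = -5  [2·signedArea(CBA) = -9/2 ∩ CA · BE = 3]
   → C = (3, -5)

C = (3, -5)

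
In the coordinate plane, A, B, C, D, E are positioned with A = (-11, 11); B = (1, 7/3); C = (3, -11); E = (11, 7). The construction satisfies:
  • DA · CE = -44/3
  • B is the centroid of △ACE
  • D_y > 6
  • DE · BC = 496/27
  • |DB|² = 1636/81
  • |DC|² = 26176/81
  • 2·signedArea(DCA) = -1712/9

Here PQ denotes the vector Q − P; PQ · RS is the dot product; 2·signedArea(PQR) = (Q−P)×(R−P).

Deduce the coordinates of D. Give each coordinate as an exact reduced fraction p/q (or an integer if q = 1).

1. D_x = 1/3  [DE · BC = 496/27 ∩ DA · CE = -44/3]
2. D_y = 61/9  [DE · BC = 496/27 ∩ DA · CE = -44/3]
   → D = (1/3, 61/9)

D = (1/3, 61/9)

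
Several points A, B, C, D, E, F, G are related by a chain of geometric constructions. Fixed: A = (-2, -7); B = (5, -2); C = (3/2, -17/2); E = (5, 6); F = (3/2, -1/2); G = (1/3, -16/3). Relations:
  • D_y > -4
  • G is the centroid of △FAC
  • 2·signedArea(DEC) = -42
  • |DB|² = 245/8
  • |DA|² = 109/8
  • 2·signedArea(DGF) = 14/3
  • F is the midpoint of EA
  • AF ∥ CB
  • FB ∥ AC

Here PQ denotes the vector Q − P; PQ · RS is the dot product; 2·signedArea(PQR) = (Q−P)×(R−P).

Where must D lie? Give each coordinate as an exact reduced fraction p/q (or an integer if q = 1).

D = (-1/4, -15/4)

1. D_x = -1/4  [line 29/2·x + -7/2·y + -19/2 = 0 ∩ |DA|² = 109/8]
2. D_y = -15/4  [line 29/2·x + -7/2·y + -19/2 = 0 ∩ |DA|² = 109/8]
   → D = (-1/4, -15/4)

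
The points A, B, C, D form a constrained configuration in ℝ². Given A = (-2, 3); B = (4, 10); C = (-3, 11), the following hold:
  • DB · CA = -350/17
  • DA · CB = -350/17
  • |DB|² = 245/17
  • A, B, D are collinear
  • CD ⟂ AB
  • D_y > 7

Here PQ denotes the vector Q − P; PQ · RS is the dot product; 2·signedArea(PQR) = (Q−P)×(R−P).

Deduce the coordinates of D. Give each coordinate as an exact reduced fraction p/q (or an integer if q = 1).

D = (26/17, 121/17)

1. D_x = 26/17  [A, B, D are collinear ∩ CD ⟂ AB]
2. D_y = 121/17  [A, B, D are collinear ∩ CD ⟂ AB]
   → D = (26/17, 121/17)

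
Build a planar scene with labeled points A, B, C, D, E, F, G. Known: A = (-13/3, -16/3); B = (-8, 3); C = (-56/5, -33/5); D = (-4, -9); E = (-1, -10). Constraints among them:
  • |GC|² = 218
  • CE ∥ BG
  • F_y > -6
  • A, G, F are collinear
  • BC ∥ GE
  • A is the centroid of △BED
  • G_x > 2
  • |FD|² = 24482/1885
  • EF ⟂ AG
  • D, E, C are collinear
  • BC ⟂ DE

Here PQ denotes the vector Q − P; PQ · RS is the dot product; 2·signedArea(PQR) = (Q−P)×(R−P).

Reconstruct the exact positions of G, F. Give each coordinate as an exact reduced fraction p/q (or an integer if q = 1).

F = (-8397/1885, -10226/1885)
G = (11/5, -2/5)

1. G_x = 11/5  [BC ∥ GE ∩ CE ∥ BG]
2. G_y = -2/5  [BC ∥ GE ∩ CE ∥ BG]
   → G = (11/5, -2/5)
3. F_x = -8397/1885  [A, G, F are collinear ∩ EF ⟂ AG]
4. F_y = -10226/1885  [A, G, F are collinear ∩ EF ⟂ AG]
   → F = (-8397/1885, -10226/1885)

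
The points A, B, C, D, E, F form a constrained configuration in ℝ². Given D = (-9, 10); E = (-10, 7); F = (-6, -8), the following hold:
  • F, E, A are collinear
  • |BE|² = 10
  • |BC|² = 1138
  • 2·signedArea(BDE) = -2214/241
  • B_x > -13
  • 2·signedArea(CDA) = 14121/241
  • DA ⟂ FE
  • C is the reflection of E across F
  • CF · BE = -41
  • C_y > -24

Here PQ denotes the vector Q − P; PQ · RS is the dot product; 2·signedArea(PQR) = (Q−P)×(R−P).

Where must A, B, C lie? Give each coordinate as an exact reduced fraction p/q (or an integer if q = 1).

A = (-2574/241, 2302/241)
B = (-2979/241, 2194/241)
C = (-2, -23)

1. A_x = -2574/241  [F, E, A are collinear ∩ DA ⟂ FE]
2. A_y = 2302/241  [F, E, A are collinear ∩ DA ⟂ FE]
   → A = (-2574/241, 2302/241)
3. B_x = -2979/241  [line 3·x + -1·y + 11131/241 = 0 ∩ |BE|² = 10]
4. B_y = 2194/241  [line 3·x + -1·y + 11131/241 = 0 ∩ |BE|² = 10]
   → B = (-2979/241, 2194/241)
5. C_x = -2  [C is the reflection of E across F]
6. C_y = -23  [C is the reflection of E across F]
   → C = (-2, -23)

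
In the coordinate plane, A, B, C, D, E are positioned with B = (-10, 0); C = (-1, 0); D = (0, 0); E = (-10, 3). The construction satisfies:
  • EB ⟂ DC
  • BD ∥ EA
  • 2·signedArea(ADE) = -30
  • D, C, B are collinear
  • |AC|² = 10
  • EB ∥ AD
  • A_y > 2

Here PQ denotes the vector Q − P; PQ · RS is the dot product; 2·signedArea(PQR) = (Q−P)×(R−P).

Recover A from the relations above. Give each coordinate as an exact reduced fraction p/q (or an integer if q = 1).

1. A_x = 0  [EB ∥ AD ∩ BD ∥ EA]
2. A_y = 3  [EB ∥ AD ∩ BD ∥ EA]
   → A = (0, 3)

A = (0, 3)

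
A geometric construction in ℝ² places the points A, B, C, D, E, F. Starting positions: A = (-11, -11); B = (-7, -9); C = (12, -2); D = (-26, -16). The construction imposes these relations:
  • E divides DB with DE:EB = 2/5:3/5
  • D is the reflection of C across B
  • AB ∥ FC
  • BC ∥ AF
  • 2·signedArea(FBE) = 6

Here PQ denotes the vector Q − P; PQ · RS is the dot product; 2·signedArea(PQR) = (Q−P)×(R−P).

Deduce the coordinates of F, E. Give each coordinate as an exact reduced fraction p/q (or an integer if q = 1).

1. F_x = 8  [AB ∥ FC ∩ BC ∥ AF]
2. F_y = -4  [AB ∥ FC ∩ BC ∥ AF]
   → F = (8, -4)
3. E_x = -92/5  [E divides DB with DE:EB = 2/5:3/5]
4. E_y = -66/5  [E divides DB with DE:EB = 2/5:3/5]
   → E = (-92/5, -66/5)

E = (-92/5, -66/5)
F = (8, -4)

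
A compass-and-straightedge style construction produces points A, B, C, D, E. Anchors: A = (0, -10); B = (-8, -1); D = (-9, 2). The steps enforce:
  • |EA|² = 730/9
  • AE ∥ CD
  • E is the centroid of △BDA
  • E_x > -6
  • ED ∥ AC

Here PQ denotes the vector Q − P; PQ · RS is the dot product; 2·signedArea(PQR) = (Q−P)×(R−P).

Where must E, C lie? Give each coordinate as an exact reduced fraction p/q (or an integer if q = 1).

C = (-10/3, -5)
E = (-17/3, -3)

1. E_x = -17/3  [E is the centroid of △BDA]
2. E_y = -3  [E is the centroid of △BDA]
   → E = (-17/3, -3)
3. C_x = -10/3  [AE ∥ CD ∩ ED ∥ AC]
4. C_y = -5  [AE ∥ CD ∩ ED ∥ AC]
   → C = (-10/3, -5)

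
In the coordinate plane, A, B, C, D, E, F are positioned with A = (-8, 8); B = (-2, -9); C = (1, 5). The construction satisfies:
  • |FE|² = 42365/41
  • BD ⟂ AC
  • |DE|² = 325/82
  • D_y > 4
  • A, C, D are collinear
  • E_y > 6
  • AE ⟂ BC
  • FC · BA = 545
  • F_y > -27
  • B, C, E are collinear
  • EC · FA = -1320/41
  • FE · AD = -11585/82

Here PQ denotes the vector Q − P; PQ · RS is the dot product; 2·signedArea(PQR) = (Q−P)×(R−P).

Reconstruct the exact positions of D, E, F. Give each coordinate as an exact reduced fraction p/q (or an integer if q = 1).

1. D_x = 5/2  [A, C, D are collinear ∩ BD ⟂ AC]
2. D_y = 9/2  [A, C, D are collinear ∩ BD ⟂ AC]
   → D = (5/2, 9/2)
3. E_x = 50/41  [B, C, E are collinear ∩ AE ⟂ BC]
4. E_y = 247/41  [B, C, E are collinear ∩ AE ⟂ BC]
   → E = (50/41, 247/41)
5. F_x = 4  [FE · AD = -11585/82 ∩ EC · FA = -1320/41]
6. F_y = -26  [FE · AD = -11585/82 ∩ EC · FA = -1320/41]
   → F = (4, -26)

D = (5/2, 9/2)
E = (50/41, 247/41)
F = (4, -26)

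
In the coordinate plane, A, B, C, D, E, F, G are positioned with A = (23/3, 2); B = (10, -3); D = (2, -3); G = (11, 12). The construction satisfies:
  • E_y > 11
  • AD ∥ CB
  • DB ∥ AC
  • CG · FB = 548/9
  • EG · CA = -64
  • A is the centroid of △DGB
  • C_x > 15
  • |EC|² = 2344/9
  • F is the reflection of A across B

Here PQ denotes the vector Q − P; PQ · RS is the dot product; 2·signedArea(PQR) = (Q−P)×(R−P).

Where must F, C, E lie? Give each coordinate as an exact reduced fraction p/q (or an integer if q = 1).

C = (47/3, 2)
E = (3, 12)
F = (37/3, -8)

1. F_x = 37/3  [F is the reflection of A across B]
2. F_y = -8  [F is the reflection of A across B]
   → F = (37/3, -8)
3. C_x = 47/3  [AD ∥ CB ∩ DB ∥ AC]
4. C_y = 2  [AD ∥ CB ∩ DB ∥ AC]
   → C = (47/3, 2)
5. E_x = 3  [EG · CA = -64]
6. E_y = 12  [|EC|² = 2344/9]
   → E = (3, 12)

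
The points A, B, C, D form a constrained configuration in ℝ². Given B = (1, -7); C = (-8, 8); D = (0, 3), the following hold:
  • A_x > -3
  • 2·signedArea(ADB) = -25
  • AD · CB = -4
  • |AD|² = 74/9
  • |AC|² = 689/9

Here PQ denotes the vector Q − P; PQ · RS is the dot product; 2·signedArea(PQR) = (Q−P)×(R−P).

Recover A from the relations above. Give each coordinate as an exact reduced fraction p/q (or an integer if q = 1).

1. A_x = -7/3  [AD · CB = -4 ∩ 2·signedArea(ADB) = -25]
2. A_y = 4/3  [AD · CB = -4 ∩ 2·signedArea(ADB) = -25]
   → A = (-7/3, 4/3)

A = (-7/3, 4/3)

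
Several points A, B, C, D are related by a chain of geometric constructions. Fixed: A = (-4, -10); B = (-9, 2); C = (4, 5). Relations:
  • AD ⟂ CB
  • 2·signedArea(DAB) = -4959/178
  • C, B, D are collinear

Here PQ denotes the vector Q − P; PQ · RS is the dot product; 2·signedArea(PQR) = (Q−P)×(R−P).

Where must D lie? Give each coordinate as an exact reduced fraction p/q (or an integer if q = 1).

1. D_x = -1225/178  [C, B, D are collinear ∩ AD ⟂ CB]
2. D_y = 443/178  [C, B, D are collinear ∩ AD ⟂ CB]
   → D = (-1225/178, 443/178)

D = (-1225/178, 443/178)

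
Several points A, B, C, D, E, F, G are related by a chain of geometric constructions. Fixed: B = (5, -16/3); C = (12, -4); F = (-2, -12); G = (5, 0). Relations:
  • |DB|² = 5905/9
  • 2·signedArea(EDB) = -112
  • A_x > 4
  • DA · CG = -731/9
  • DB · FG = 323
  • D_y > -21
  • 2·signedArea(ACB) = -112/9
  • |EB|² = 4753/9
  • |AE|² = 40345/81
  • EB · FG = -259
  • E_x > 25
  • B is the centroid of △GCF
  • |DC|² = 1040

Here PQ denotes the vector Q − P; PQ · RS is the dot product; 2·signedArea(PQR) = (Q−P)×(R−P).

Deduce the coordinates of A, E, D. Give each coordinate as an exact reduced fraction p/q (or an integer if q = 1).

A = (5, -32/9)
D = (-16, -20)
E = (26, 4)

1. E_x = 26  [line -7·x + -12·y + 230 = 0 ∩ |EB|² = 4753/9]
2. E_y = 4  [line -7·x + -12·y + 230 = 0 ∩ |EB|² = 4753/9]
   → E = (26, 4)
3. D_x = -16  [DB · FG = 323 ∩ 2·signedArea(EDB) = -112]
4. D_y = -20  [DB · FG = 323 ∩ 2·signedArea(EDB) = -112]
   → D = (-16, -20)
5. A_x = 5  [2·signedArea(ACB) = -112/9 ∩ DA · CG = -731/9]
6. A_y = -32/9  [2·signedArea(ACB) = -112/9 ∩ DA · CG = -731/9]
   → A = (5, -32/9)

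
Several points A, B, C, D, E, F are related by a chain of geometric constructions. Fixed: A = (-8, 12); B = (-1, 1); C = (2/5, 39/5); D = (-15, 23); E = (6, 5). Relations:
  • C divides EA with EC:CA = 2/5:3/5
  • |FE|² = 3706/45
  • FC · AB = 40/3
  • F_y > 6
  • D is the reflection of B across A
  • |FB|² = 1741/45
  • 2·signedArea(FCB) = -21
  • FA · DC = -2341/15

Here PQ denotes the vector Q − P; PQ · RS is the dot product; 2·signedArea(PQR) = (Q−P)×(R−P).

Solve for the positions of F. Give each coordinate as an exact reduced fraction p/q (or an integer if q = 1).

F = (-43/15, 104/15)

1. F_x = -43/15  [2·signedArea(FCB) = -21 ∩ FC · AB = 40/3]
2. F_y = 104/15  [2·signedArea(FCB) = -21 ∩ FC · AB = 40/3]
   → F = (-43/15, 104/15)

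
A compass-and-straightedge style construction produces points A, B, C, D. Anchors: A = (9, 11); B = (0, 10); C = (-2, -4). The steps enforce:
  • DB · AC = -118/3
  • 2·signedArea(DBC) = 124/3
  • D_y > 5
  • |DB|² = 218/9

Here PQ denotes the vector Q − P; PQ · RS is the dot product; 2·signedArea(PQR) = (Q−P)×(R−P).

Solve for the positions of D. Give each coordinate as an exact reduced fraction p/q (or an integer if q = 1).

D = (7/3, 17/3)

1. D_x = 7/3  [2·signedArea(DBC) = 124/3 ∩ DB · AC = -118/3]
2. D_y = 17/3  [2·signedArea(DBC) = 124/3 ∩ DB · AC = -118/3]
   → D = (7/3, 17/3)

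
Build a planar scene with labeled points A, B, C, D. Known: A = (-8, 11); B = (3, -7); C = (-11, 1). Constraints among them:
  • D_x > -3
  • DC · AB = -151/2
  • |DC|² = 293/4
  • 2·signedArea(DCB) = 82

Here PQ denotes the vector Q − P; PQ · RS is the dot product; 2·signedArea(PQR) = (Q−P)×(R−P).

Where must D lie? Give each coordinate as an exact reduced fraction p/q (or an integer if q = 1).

1. D_x = -5/2  [DC · AB = -151/2 ∩ 2·signedArea(DCB) = 82]
2. D_y = 2  [DC · AB = -151/2 ∩ 2·signedArea(DCB) = 82]
   → D = (-5/2, 2)

D = (-5/2, 2)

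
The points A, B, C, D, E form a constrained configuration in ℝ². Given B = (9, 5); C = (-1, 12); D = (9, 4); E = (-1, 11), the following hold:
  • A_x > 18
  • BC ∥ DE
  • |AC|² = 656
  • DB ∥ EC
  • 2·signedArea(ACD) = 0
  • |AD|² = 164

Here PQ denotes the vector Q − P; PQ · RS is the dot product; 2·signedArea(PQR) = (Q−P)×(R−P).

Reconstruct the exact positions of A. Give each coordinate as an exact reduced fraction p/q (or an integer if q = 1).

1. A_x = 19  [line 8·x + 10·y + -112 = 0 ∩ |AD|² = 164]
2. A_y = -4  [line 8·x + 10·y + -112 = 0 ∩ |AD|² = 164]
   → A = (19, -4)

A = (19, -4)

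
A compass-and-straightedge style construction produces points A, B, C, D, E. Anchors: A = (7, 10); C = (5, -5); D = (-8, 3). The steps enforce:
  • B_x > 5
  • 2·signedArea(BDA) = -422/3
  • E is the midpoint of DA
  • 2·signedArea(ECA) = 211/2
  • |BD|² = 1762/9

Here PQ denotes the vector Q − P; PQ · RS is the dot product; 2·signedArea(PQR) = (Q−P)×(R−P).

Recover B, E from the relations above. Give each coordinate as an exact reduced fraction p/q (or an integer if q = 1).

B = (17/3, 0)
E = (-1/2, 13/2)

1. B_x = 17/3  [line -7·x + 15·y + 119/3 = 0 ∩ |BD|² = 1762/9]
2. B_y = 0  [line -7·x + 15·y + 119/3 = 0 ∩ |BD|² = 1762/9]
   → B = (17/3, 0)
3. E_x = -1/2  [E is the midpoint of DA]
4. E_y = 13/2  [E is the midpoint of DA]
   → E = (-1/2, 13/2)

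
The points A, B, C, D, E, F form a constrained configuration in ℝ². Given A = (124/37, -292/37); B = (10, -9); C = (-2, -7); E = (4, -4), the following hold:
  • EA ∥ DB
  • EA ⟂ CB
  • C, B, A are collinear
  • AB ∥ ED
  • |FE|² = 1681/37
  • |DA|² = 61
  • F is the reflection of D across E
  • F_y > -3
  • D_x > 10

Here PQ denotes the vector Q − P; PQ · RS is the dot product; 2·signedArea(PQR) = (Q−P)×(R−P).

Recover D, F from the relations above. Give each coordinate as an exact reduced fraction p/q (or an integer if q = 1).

D = (394/37, -189/37)
F = (-98/37, -107/37)

1. D_x = 394/37  [EA ∥ DB ∩ AB ∥ ED]
2. D_y = -189/37  [EA ∥ DB ∩ AB ∥ ED]
   → D = (394/37, -189/37)
3. F_x = -98/37  [F is the reflection of D across E]
4. F_y = -107/37  [F is the reflection of D across E]
   → F = (-98/37, -107/37)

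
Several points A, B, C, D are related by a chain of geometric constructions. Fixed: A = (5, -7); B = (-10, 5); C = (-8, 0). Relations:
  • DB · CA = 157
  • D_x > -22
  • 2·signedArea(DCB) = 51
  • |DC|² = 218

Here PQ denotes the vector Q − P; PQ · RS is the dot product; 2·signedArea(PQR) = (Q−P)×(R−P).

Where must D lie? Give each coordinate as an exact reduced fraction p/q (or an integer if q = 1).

1. D_x = -21  [2·signedArea(DCB) = 51 ∩ DB · CA = 157]
2. D_y = 7  [2·signedArea(DCB) = 51 ∩ DB · CA = 157]
   → D = (-21, 7)

D = (-21, 7)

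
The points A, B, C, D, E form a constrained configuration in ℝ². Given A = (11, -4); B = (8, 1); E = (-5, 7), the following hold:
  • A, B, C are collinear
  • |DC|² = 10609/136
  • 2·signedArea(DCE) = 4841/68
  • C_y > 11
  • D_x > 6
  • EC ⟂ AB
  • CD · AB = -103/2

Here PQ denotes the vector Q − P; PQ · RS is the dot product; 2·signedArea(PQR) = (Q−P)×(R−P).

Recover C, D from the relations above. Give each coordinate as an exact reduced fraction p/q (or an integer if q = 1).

1. C_x = 65/34  [A, B, C are collinear ∩ EC ⟂ AB]
2. C_y = 379/34  [A, B, C are collinear ∩ EC ⟂ AB]
   → C = (65/34, 379/34)
3. D_x = 439/68  [line 141/34·x + -235/34·y + -141/68 = 0 ∩ |DC|² = 10609/136]
4. D_y = 243/68  [line 141/34·x + -235/34·y + -141/68 = 0 ∩ |DC|² = 10609/136]
   → D = (439/68, 243/68)

C = (65/34, 379/34)
D = (439/68, 243/68)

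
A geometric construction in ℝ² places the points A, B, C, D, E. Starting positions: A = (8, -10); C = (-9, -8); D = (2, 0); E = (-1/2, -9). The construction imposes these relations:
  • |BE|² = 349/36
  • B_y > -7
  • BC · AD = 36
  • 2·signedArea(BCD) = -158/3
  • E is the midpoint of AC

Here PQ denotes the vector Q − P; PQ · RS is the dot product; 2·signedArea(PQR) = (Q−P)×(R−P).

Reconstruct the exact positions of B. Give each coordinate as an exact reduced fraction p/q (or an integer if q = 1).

1. B_x = 1/3  [BC · AD = 36 ∩ 2·signedArea(BCD) = -158/3]
2. B_y = -6  [BC · AD = 36 ∩ 2·signedArea(BCD) = -158/3]
   → B = (1/3, -6)

B = (1/3, -6)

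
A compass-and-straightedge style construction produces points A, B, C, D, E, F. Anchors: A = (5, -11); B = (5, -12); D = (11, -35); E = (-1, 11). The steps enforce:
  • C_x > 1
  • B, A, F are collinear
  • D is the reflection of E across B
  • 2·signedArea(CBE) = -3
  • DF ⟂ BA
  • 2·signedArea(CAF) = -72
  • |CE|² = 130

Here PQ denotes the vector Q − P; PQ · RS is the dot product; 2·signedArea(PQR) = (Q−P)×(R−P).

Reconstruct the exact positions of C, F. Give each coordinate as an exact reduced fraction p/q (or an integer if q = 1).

1. C_x = 2  [line -23·x + -6·y + 46 = 0 ∩ |CE|² = 130]
2. C_y = 0  [line -23·x + -6·y + 46 = 0 ∩ |CE|² = 130]
   → C = (2, 0)
3. F_x = 5  [B, A, F are collinear ∩ DF ⟂ BA]
4. F_y = -35  [B, A, F are collinear ∩ DF ⟂ BA]
   → F = (5, -35)

C = (2, 0)
F = (5, -35)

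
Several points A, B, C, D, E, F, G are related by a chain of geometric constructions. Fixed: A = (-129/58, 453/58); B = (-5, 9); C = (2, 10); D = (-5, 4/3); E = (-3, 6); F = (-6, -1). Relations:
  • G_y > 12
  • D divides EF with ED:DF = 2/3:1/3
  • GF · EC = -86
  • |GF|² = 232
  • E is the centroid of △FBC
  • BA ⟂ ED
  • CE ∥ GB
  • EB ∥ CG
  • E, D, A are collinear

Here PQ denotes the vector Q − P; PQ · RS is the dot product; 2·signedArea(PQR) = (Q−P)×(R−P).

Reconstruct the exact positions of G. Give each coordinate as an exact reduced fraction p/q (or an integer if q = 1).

1. G_x = 0  [CE ∥ GB ∩ EB ∥ CG]
2. G_y = 13  [CE ∥ GB ∩ EB ∥ CG]
   → G = (0, 13)

G = (0, 13)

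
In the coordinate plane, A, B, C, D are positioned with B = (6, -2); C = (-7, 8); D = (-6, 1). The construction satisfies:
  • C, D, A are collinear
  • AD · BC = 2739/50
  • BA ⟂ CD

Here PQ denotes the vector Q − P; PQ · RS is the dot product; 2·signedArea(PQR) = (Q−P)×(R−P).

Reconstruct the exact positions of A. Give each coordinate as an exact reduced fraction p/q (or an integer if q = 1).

A = (-267/50, -181/50)

1. A_x = -267/50  [C, D, A are collinear ∩ BA ⟂ CD]
2. A_y = -181/50  [C, D, A are collinear ∩ BA ⟂ CD]
   → A = (-267/50, -181/50)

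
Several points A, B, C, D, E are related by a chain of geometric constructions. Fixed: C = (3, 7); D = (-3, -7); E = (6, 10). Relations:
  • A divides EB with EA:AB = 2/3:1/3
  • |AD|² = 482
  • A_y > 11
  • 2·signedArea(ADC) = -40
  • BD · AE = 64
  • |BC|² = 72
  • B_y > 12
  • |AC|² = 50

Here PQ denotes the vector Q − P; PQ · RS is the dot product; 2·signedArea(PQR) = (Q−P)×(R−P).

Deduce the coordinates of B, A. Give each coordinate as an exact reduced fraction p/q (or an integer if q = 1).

1. A_x = 8  [line -14·x + 6·y + 40 = 0 ∩ |AD|² = 482]
2. A_y = 12  [line -14·x + 6·y + 40 = 0 ∩ |AD|² = 482]
   → A = (8, 12)
3. B_x = 9  [BD · AE = 64 ∩ A divides EB with EA:AB = 2/3:1/3]
4. B_y = 13  [BD · AE = 64 ∩ A divides EB with EA:AB = 2/3:1/3]
   → B = (9, 13)

A = (8, 12)
B = (9, 13)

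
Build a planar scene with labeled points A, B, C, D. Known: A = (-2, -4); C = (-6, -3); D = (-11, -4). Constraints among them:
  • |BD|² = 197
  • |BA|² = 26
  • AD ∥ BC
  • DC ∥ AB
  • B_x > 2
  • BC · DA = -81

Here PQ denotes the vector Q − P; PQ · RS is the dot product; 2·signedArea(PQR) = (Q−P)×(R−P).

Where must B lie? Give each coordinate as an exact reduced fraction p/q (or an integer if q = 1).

1. B_x = 3  [AD ∥ BC ∩ DC ∥ AB]
2. B_y = -3  [AD ∥ BC ∩ DC ∥ AB]
   → B = (3, -3)

B = (3, -3)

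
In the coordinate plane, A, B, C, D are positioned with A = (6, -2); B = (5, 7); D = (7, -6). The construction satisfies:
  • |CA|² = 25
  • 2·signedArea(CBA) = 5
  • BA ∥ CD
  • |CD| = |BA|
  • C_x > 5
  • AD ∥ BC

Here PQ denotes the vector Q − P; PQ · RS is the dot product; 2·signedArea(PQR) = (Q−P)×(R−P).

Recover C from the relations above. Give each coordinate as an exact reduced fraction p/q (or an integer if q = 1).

C = (6, 3)

1. C_x = 6  [BA ∥ CD ∩ AD ∥ BC]
2. C_y = 3  [BA ∥ CD ∩ AD ∥ BC]
   → C = (6, 3)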